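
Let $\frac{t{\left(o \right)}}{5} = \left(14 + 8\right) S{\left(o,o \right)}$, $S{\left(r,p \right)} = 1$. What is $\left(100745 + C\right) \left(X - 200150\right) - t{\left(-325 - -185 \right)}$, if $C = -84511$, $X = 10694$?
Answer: $-3075628814$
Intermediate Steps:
$t{\left(o \right)} = 110$ ($t{\left(o \right)} = 5 \left(14 + 8\right) 1 = 5 \cdot 22 \cdot 1 = 5 \cdot 22 = 110$)
$\left(100745 + C\right) \left(X - 200150\right) - t{\left(-325 - -185 \right)} = \left(100745 - 84511\right) \left(10694 - 200150\right) - 110 = 16234 \left(-189456\right) - 110 = -3075628704 - 110 = -3075628814$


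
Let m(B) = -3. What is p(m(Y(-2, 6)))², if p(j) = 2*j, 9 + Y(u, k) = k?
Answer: 36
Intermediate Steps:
Y(u, k) = -9 + k
p(m(Y(-2, 6)))² = (2*(-3))² = (-6)² = 36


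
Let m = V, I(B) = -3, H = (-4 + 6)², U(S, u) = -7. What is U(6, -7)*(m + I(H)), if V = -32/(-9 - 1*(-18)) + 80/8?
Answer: -217/9 ≈ -24.111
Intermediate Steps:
H = 4 (H = 2² = 4)
V = 58/9 (V = -32/(-9 + 18) + 80*(⅛) = -32/9 + 10 = 58/9 ≈ 6.4444)
m = 58/9 ≈ 6.4444
U(6, -7)*(m + I(H)) = -7*(58/9 - 3) = -7*31/9 = -217/9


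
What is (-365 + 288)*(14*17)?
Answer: -18326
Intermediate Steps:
(-365 + 288)*(14*17) = -77*238 = -18326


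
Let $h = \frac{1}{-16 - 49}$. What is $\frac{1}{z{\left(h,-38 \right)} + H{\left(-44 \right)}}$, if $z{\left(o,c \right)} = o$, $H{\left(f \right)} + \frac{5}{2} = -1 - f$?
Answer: $\frac{130}{5263} \approx 0.024701$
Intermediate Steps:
$H{\left(f \right)} = - \frac{7}{2} - f$ ($H{\left(f \right)} = - \frac{5}{2} - \left(1 + f\right) = - \frac{7}{2} - f$)
$h = - \frac{1}{65}$ ($h = \frac{1}{-65} = - \frac{1}{65} \approx -0.015385$)
$\frac{1}{z{\left(h,-38 \right)} + H{\left(-44 \right)}} = \frac{1}{- \frac{1}{65} - - \frac{81}{2}} = \frac{1}{- \frac{1}{65} + \left(- \frac{7}{2} + 44\right)} = \frac{1}{- \frac{1}{65} + \frac{81}{2}} = \frac{1}{\frac{5263}{130}} = \frac{130}{5263}$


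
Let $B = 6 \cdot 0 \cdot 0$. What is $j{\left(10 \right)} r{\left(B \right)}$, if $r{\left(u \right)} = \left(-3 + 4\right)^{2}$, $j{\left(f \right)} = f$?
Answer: $10$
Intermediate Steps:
$B = 0$ ($B = 0 \cdot 0 = 0$)
$r{\left(u \right)} = 1$ ($r{\left(u \right)} = 1^{2} = 1$)
$j{\left(10 \right)} r{\left(B \right)} = 10 \cdot 1 = 10$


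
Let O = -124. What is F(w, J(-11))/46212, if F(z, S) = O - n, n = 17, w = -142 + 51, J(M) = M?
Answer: -47/15404 ≈ -0.0030512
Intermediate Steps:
w = -91
F(z, S) = -141 (F(z, S) = -124 - 1*17 = -124 - 17 = -141)
F(w, J(-11))/46212 = -141/46212 = -141*1/46212 = -47/15404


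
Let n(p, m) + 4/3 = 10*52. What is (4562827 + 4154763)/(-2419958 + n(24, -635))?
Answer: -13076385/3629159 ≈ -3.6031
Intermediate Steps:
n(p, m) = 1556/3 (n(p, m) = -4/3 + 10*52 = -4/3 + 520 = 1556/3)
(4562827 + 4154763)/(-2419958 + n(24, -635)) = (4562827 + 4154763)/(-2419958 + 1556/3) = 8717590/(-7258318/3) = 8717590*(-3/7258318) = -13076385/3629159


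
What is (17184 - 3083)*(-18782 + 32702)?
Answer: 196285920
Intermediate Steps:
(17184 - 3083)*(-18782 + 32702) = 14101*13920 = 196285920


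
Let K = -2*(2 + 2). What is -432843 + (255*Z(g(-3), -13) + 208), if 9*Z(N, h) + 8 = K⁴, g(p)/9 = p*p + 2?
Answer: -950425/3 ≈ -3.1681e+5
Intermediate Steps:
K = -8 (K = -2*4 = -8)
g(p) = 18 + 9*p² (g(p) = 9*(p*p + 2) = 9*(p² + 2) = 9*(2 + p²) = 18 + 9*p²)
Z(N, h) = 4088/9 (Z(N, h) = -8/9 + (⅑)*(-8)⁴ = -8/9 + (⅑)*4096 = -8/9 + 4096/9 = 4088/9)
-432843 + (255*Z(g(-3), -13) + 208) = -432843 + (255*(4088/9) + 208) = -432843 + (347480/3 + 208) = -432843 + 348104/3 = -950425/3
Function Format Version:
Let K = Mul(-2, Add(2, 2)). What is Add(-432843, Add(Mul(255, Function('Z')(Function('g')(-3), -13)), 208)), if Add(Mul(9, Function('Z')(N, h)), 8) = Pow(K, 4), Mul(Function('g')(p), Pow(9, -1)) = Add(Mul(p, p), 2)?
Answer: Rational(-950425, 3) ≈ -3.1681e+5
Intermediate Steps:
K = -8 (K = Mul(-2, 4) = -8)
Function('g')(p) = Add(18, Mul(9, Pow(p, 2))) (Function('g')(p) = Mul(9, Add(Mul(p, p), 2)) = Mul(9, Add(Pow(p, 2), 2)) = Mul(9, Add(2, Pow(p, 2))) = Add(18, Mul(9, Pow(p, 2))))
Function('Z')(N, h) = Rational(4088, 9) (Function('Z')(N, h) = Add(Rational(-8, 9), Mul(Rational(1, 9), Pow(-8, 4))) = Add(Rational(-8, 9), Mul(Rational(1, 9), 4096)) = Add(Rational(-8, 9), Rational(4096, 9)) = Rational(4088, 9))
Add(-432843, Add(Mul(255, Function('Z')(Function('g')(-3), -13)), 208)) = Add(-432843, Add(Mul(255, Rational(4088, 9)), 208)) = Add(-432843, Add(Rational(347480, 3), 208)) = Add(-432843, Rational(348104, 3)) = Rational(-950425, 3)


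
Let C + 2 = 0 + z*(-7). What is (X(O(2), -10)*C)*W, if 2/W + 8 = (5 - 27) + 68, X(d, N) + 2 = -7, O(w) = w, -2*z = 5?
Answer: -279/38 ≈ -7.3421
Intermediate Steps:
z = -5/2 (z = -1/2*5 = -5/2 ≈ -2.5000)
X(d, N) = -9 (X(d, N) = -2 - 7 = -9)
W = 1/19 (W = 2/(-8 + ((5 - 27) + 68)) = 2/(-8 + (-22 + 68)) = 2/(-8 + 46) = 2/38 = 2*(1/38) = 1/19 ≈ 0.052632)
C = 31/2 (C = -2 + (0 - 5/2*(-7)) = -2 + (0 + 35/2) = -2 + 35/2 = 31/2 ≈ 15.500)
(X(O(2), -10)*C)*W = -9*31/2*(1/19) = -279/2*1/19 = -279/38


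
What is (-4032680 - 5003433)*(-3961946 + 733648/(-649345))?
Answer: 381097407919013394/10645 ≈ 3.5801e+13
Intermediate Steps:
(-4032680 - 5003433)*(-3961946 + 733648/(-649345)) = -9036113*(-3961946 + 733648*(-1/649345)) = -9036113*(-3961946 - 733648/649345) = -9036113*(-2572670559018/649345) = 381097407919013394/10645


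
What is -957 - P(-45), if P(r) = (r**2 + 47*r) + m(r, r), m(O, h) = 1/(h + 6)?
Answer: -33812/39 ≈ -866.97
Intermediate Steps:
m(O, h) = 1/(6 + h)
P(r) = r**2 + 1/(6 + r) + 47*r (P(r) = (r**2 + 47*r) + 1/(6 + r) = r**2 + 1/(6 + r) + 47*r)
-957 - P(-45) = -957 - (1 - 45*(6 - 45)*(47 - 45))/(6 - 45) = -957 - (1 - 45*(-39)*2)/(-39) = -957 - (-1)*(1 + 3510)/39 = -957 - (-1)*3511/39 = -957 - 1*(-3511/39) = -957 + 3511/39 = -33812/39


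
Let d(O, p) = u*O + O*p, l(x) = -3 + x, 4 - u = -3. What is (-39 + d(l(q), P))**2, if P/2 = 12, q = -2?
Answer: 37636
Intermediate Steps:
u = 7 (u = 4 - 1*(-3) = 4 + 3 = 7)
P = 24 (P = 2*12 = 24)
d(O, p) = 7*O + O*p
(-39 + d(l(q), P))**2 = (-39 + (-3 - 2)*(7 + 24))**2 = (-39 - 5*31)**2 = (-39 - 155)**2 = (-194)**2 = 37636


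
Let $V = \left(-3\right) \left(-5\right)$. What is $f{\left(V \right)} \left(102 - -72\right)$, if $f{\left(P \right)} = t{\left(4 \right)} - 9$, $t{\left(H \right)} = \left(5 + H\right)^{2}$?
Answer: $12528$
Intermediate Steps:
$V = 15$
$f{\left(P \right)} = 72$ ($f{\left(P \right)} = \left(5 + 4\right)^{2} - 9 = 9^{2} - 9 = 81 - 9 = 72$)
$f{\left(V \right)} \left(102 - -72\right) = 72 \left(102 - -72\right) = 72 \left(102 + 72\right) = 72 \cdot 174 = 12528$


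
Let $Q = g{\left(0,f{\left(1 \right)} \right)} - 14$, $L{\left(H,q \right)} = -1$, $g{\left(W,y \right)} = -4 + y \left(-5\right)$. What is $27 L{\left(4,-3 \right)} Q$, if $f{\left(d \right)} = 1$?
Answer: $621$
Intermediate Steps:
$g{\left(W,y \right)} = -4 - 5 y$
$Q = -23$ ($Q = \left(-4 - 5\right) - 14 = -9 - 14 = -23$)
$27 L{\left(4,-3 \right)} Q = 27 \left(-1\right) \left(-23\right) = \left(-27\right) \left(-23\right) = 621$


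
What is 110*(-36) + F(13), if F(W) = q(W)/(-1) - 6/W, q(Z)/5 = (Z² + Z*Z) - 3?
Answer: -73261/13 ≈ -5635.5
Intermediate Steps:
q(Z) = -15 + 10*Z² (q(Z) = 5*((Z² + Z*Z) - 3) = 5*((Z² + Z²) - 3) = 5*(2*Z² - 3) = 5*(-3 + 2*Z²) = -15 + 10*Z²)
F(W) = 15 - 10*W² - 6/W (F(W) = (-15 + 10*W²)/(-1) - 6/W = (-15 + 10*W²)*(-1) - 6/W = (15 - 10*W²) - 6/W = 15 - 10*W² - 6/W)
110*(-36) + F(13) = 110*(-36) + (15 - 10*13² - 6/13) = -3960 + (15 - 10*169 - 6*1/13) = -3960 + (15 - 1690 - 6/13) = -3960 - 21781/13 = -73261/13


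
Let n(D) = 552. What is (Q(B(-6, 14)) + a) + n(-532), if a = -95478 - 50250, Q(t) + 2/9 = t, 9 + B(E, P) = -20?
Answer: -1306847/9 ≈ -1.4521e+5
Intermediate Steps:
B(E, P) = -29 (B(E, P) = -9 - 20 = -29)
Q(t) = -2/9 + t
a = -145728
(Q(B(-6, 14)) + a) + n(-532) = ((-2/9 - 29) - 145728) + 552 = (-263/9 - 145728) + 552 = -1311815/9 + 552 = -1306847/9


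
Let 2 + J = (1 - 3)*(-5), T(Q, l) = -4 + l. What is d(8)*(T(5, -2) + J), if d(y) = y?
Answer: 16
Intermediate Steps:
J = 8 (J = -2 + (1 - 3)*(-5) = -2 - 2*(-5) = -2 + 10 = 8)
d(8)*(T(5, -2) + J) = 8*((-4 - 2) + 8) = 8*(-6 + 8) = 8*2 = 16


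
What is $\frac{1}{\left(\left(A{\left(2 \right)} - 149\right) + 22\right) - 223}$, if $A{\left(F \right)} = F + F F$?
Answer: $- \frac{1}{344} \approx -0.002907$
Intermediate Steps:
$A{\left(F \right)} = F + F^{2}$
$\frac{1}{\left(\left(A{\left(2 \right)} - 149\right) + 22\right) - 223} = \frac{1}{\left(\left(2 \left(1 + 2\right) - 149\right) + 22\right) - 223} = \frac{1}{\left(\left(2 \cdot 3 - 149\right) + 22\right) - 223} = \frac{1}{\left(\left(6 - 149\right) + 22\right) - 223} = \frac{1}{\left(-143 + 22\right) - 223} = \frac{1}{-121 - 223} = \frac{1}{-344} = - \frac{1}{344}$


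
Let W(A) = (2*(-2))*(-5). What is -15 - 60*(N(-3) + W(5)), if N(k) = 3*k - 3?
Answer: -495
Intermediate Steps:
W(A) = 20 (W(A) = -4*(-5) = 20)
N(k) = -3 + 3*k
-15 - 60*(N(-3) + W(5)) = -15 - 60*((-3 + 3*(-3)) + 20) = -15 - 60*((-3 - 9) + 20) = -15 - 60*(-12 + 20) = -15 - 60*8 = -15 - 12*40 = -15 - 480 = -495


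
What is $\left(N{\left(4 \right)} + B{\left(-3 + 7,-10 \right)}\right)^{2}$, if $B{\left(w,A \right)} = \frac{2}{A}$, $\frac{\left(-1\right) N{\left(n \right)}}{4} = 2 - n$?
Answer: $\frac{1521}{25} \approx 60.84$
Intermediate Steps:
$N{\left(n \right)} = -8 + 4 n$ ($N{\left(n \right)} = - 4 \left(2 - n\right) = -8 + 4 n$)
$\left(N{\left(4 \right)} + B{\left(-3 + 7,-10 \right)}\right)^{2} = \left(\left(-8 + 4 \cdot 4\right) + \frac{2}{-10}\right)^{2} = \left(\left(-8 + 16\right) + 2 \left(- \frac{1}{10}\right)\right)^{2} = \left(8 - \frac{1}{5}\right)^{2} = \left(\frac{39}{5}\right)^{2} = \frac{1521}{25}$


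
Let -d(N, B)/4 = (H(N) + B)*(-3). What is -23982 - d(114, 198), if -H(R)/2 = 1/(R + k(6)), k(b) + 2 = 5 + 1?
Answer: -1555110/59 ≈ -26358.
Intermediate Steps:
k(b) = 4 (k(b) = -2 + (5 + 1) = -2 + 6 = 4)
H(R) = -2/(4 + R) (H(R) = -2/(R + 4) = -2/(4 + R))
d(N, B) = -24/(4 + N) + 12*B (d(N, B) = -4*(-2/(4 + N) + B)*(-3) = -4*(B - 2/(4 + N))*(-3) = -4*(-3*B + 6/(4 + N)) = -24/(4 + N) + 12*B)
-23982 - d(114, 198) = -23982 - 12*(-2 + 198*(4 + 114))/(4 + 114) = -23982 - 12*(-2 + 198*118)/118 = -23982 - 12*(-2 + 23364)/118 = -23982 - 12*23362/118 = -23982 - 1*140172/59 = -23982 - 140172/59 = -1555110/59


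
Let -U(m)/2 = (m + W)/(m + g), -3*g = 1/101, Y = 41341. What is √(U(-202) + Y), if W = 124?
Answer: √154872764902033/61207 ≈ 203.32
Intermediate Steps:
g = -1/303 (g = -⅓/101 = -⅓*1/101 = -1/303 ≈ -0.0033003)
U(m) = -2*(124 + m)/(-1/303 + m) (U(m) = -2*(m + 124)/(m - 1/303) = -2*(124 + m)/(-1/303 + m))
√(U(-202) + Y) = √(606*(-124 - 1*(-202))/(-1 + 303*(-202)) + 41341) = √(606*(-124 + 202)/(-1 - 61206) + 41341) = √(606*78/(-61207) + 41341) = √(606*(-1/61207)*78 + 41341) = √(-47268/61207 + 41341) = √(2530311319/61207) = √154872764902033/61207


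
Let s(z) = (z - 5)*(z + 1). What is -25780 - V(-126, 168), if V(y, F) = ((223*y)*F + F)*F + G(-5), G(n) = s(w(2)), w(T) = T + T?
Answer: 792983953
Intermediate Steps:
w(T) = 2*T
s(z) = (1 + z)*(-5 + z) (s(z) = (-5 + z)*(1 + z) = (1 + z)*(-5 + z))
G(n) = -5 (G(n) = -5 + (2*2)² - 8*2 = -5 + 4² - 4*4 = -5 + 16 - 16 = -5)
V(y, F) = -5 + F*(F + 223*F*y) (V(y, F) = ((223*y)*F + F)*F - 5 = (223*F*y + F)*F - 5 = (F + 223*F*y)*F - 5 = F*(F + 223*F*y) - 5 = -5 + F*(F + 223*F*y))
-25780 - V(-126, 168) = -25780 - (-5 + 168² + 223*(-126)*168²) = -25780 - (-5 + 28224 + 223*(-126)*28224) = -25780 - (-5 + 28224 - 793037952) = -25780 - 1*(-793009733) = -25780 + 793009733 = 792983953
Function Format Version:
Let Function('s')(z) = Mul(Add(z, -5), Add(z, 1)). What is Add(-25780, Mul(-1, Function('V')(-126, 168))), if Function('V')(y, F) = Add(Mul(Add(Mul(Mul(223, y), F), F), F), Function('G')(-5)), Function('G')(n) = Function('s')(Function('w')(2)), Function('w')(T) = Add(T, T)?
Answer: 792983953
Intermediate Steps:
Function('w')(T) = Mul(2, T)
Function('s')(z) = Mul(Add(1, z), Add(-5, z)) (Function('s')(z) = Mul(Add(-5, z), Add(1, z)) = Mul(Add(1, z), Add(-5, z)))
Function('G')(n) = -5 (Function('G')(n) = Add(-5, Pow(Mul(2, 2), 2), Mul(-4, Mul(2, 2))) = Add(-5, Pow(4, 2), Mul(-4, 4)) = Add(-5, 16, -16) = -5)
Function('V')(y, F) = Add(-5, Mul(F, Add(F, Mul(223, F, y)))) (Function('V')(y, F) = Add(Mul(Add(Mul(Mul(223, y), F), F), F), -5) = Add(Mul(Add(Mul(223, F, y), F), F), -5) = Add(Mul(Add(F, Mul(223, F, y)), F), -5) = Add(Mul(F, Add(F, Mul(223, F, y))), -5) = Add(-5, Mul(F, Add(F, Mul(223, F, y)))))
Add(-25780, Mul(-1, Function('V')(-126, 168))) = Add(-25780, Mul(-1, Add(-5, Pow(168, 2), Mul(223, -126, Pow(168, 2))))) = Add(-25780, Mul(-1, Add(-5, 28224, Mul(223, -126, 28224)))) = Add(-25780, Mul(-1, Add(-5, 28224, -793037952))) = Add(-25780, Mul(-1, -793009733)) = Add(-25780, 793009733) = 792983953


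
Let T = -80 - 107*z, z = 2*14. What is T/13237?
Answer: -3076/13237 ≈ -0.23238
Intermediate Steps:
z = 28
T = -3076 (T = -80 - 107*28 = -80 - 2996 = -3076)
T/13237 = -3076/13237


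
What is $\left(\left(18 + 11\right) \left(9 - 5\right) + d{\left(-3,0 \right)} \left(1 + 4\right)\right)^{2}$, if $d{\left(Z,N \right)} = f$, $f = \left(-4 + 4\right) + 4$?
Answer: $18496$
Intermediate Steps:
$f = 4$ ($f = 0 + 4 = 4$)
$d{\left(Z,N \right)} = 4$
$\left(\left(18 + 11\right) \left(9 - 5\right) + d{\left(-3,0 \right)} \left(1 + 4\right)\right)^{2} = \left(\left(18 + 11\right) \left(9 - 5\right) + 4 \left(1 + 4\right)\right)^{2} = \left(29 \cdot 4 + 4 \cdot 5\right)^{2} = \left(116 + 20\right)^{2} = 136^{2} = 18496$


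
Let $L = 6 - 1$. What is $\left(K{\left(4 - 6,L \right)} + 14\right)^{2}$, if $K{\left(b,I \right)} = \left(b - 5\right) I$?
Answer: $441$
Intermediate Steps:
$L = 5$ ($L = 6 - 1 = 5$)
$K{\left(b,I \right)} = I \left(-5 + b\right)$ ($K{\left(b,I \right)} = \left(-5 + b\right) I = I \left(-5 + b\right)$)
$\left(K{\left(4 - 6,L \right)} + 14\right)^{2} = \left(5 \left(-5 + \left(4 - 6\right)\right) + 14\right)^{2} = \left(5 \left(-5 - 2\right) + 14\right)^{2} = \left(5 \left(-7\right) + 14\right)^{2} = \left(-35 + 14\right)^{2} = \left(-21\right)^{2} = 441$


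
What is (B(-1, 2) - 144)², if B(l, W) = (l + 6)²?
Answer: 14161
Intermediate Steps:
B(l, W) = (6 + l)²
(B(-1, 2) - 144)² = ((6 - 1)² - 144)² = (5² - 144)² = (25 - 144)² = (-119)² = 14161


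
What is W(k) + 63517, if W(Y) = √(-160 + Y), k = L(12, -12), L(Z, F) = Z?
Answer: 63517 + 2*I*√37 ≈ 63517.0 + 12.166*I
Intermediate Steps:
k = 12
W(k) + 63517 = √(-160 + 12) + 63517 = √(-148) + 63517 = 2*I*√37 + 63517 = 63517 + 2*I*√37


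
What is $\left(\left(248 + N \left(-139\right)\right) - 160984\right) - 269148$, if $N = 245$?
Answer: $-463939$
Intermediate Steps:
$\left(\left(248 + N \left(-139\right)\right) - 160984\right) - 269148 = \left(\left(248 + 245 \left(-139\right)\right) - 160984\right) - 269148 = \left(\left(248 - 34055\right) - 160984\right) - 269148 = \left(-33807 - 160984\right) - 269148 = -194791 - 269148 = -463939$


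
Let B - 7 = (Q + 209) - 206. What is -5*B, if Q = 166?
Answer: -880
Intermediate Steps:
B = 176 (B = 7 + ((166 + 209) - 206) = 7 + (375 - 206) = 7 + 169 = 176)
-5*B = -5*176 = -880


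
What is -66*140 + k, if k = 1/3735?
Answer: -34511399/3735 ≈ -9240.0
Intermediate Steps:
k = 1/3735 ≈ 0.00026774
-66*140 + k = -66*140 + 1/3735 = -9240 + 1/3735 = -34511399/3735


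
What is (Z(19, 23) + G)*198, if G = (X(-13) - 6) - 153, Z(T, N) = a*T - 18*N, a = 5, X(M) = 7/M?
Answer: -1231758/13 ≈ -94751.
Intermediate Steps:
Z(T, N) = -18*N + 5*T (Z(T, N) = 5*T - 18*N = -18*N + 5*T)
G = -2074/13 (G = (7/(-13) - 6) - 153 = (7*(-1/13) - 6) - 153 = (-7/13 - 6) - 153 = -85/13 - 153 = -2074/13 ≈ -159.54)
(Z(19, 23) + G)*198 = ((-18*23 + 5*19) - 2074/13)*198 = ((-414 + 95) - 2074/13)*198 = (-319 - 2074/13)*198 = -6221/13*198 = -1231758/13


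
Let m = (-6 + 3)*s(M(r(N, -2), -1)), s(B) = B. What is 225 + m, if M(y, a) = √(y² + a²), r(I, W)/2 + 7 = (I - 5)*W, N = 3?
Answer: 225 - 3*√37 ≈ 206.75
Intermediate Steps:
r(I, W) = -14 + 2*W*(-5 + I) (r(I, W) = -14 + 2*((I - 5)*W) = -14 + 2*((-5 + I)*W) = -14 + 2*(W*(-5 + I)) = -14 + 2*W*(-5 + I))
M(y, a) = √(a² + y²)
m = -3*√37 (m = (-6 + 3)*√((-1)² + (-14 - 10*(-2) + 2*3*(-2))²) = -3*√(1 + (-14 + 20 - 12)²) = -3*√(1 + (-6)²) = -3*√(1 + 36) = -3*√37 ≈ -18.248)
225 + m = 225 - 3*√37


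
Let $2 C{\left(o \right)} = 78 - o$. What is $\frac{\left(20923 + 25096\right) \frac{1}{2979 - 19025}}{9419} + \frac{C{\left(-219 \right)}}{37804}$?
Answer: $\frac{20704182913}{5713593506296} \approx 0.0036237$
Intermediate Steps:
$C{\left(o \right)} = 39 - \frac{o}{2}$ ($C{\left(o \right)} = \frac{78 - o}{2} = 39 - \frac{o}{2}$)
$\frac{\left(20923 + 25096\right) \frac{1}{2979 - 19025}}{9419} + \frac{C{\left(-219 \right)}}{37804} = \frac{\left(20923 + 25096\right) \frac{1}{2979 - 19025}}{9419} + \frac{39 - - \frac{219}{2}}{37804} = \frac{46019}{-16046} \cdot \frac{1}{9419} + \left(39 + \frac{219}{2}\right) \frac{1}{37804} = 46019 \left(- \frac{1}{16046}\right) \frac{1}{9419} + \frac{297}{2} \cdot \frac{1}{37804} = \left(- \frac{46019}{16046}\right) \frac{1}{9419} + \frac{297}{75608} = - \frac{46019}{151137274} + \frac{297}{75608} = \frac{20704182913}{5713593506296}$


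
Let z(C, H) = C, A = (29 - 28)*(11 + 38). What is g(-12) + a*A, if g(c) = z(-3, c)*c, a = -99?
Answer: -4815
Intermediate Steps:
A = 49 (A = 1*49 = 49)
g(c) = -3*c
g(-12) + a*A = -3*(-12) - 99*49 = 36 - 4851 = -4815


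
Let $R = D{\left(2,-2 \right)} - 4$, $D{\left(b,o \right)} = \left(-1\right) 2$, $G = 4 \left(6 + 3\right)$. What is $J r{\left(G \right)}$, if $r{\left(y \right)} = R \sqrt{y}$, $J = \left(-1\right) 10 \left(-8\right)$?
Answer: $-2880$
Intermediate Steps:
$J = 80$ ($J = \left(-10\right) \left(-8\right) = 80$)
$G = 36$ ($G = 4 \cdot 9 = 36$)
$D{\left(b,o \right)} = -2$
$R = -6$ ($R = -2 - 4 = -6$)
$r{\left(y \right)} = - 6 \sqrt{y}$
$J r{\left(G \right)} = 80 \left(- 6 \sqrt{36}\right) = 80 \left(\left(-6\right) 6\right) = 80 \left(-36\right) = -2880$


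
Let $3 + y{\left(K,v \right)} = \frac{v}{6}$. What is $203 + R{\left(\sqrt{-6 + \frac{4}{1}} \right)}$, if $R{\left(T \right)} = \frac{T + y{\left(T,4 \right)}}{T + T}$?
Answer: $\frac{407}{2} + \frac{7 i \sqrt{2}}{12} \approx 203.5 + 0.82496 i$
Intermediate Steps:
$y{\left(K,v \right)} = -3 + \frac{v}{6}$
$R{\left(T \right)} = \frac{- \frac{7}{3} + T}{2 T}$ ($R{\left(T \right)} = \frac{T + \left(-3 + \frac{1}{6} \cdot 4\right)}{T + T} = \frac{T + \left(-3 + \frac{2}{3}\right)}{2 T} = \left(T - \frac{7}{3}\right) \frac{1}{2 T} = \left(- \frac{7}{3} + T\right) \frac{1}{2 T} = \frac{- \frac{7}{3} + T}{2 T}$)
$203 + R{\left(\sqrt{-6 + \frac{4}{1}} \right)} = 203 + \frac{-7 + 3 \sqrt{-6 + \frac{4}{1}}}{6 \sqrt{-6 + \frac{4}{1}}} = 203 + \frac{-7 + 3 \sqrt{-6 + 4 \cdot 1}}{6 \sqrt{-6 + 4 \cdot 1}} = 203 + \frac{-7 + 3 \sqrt{-6 + 4}}{6 \sqrt{-6 + 4}} = 203 + \frac{-7 + 3 \sqrt{-2}}{6 \sqrt{-2}} = 203 + \frac{-7 + 3 i \sqrt{2}}{6 i \sqrt{2}} = 203 + \frac{- \frac{i \sqrt{2}}{2} \left(-7 + 3 i \sqrt{2}\right)}{6} = 203 - \frac{i \sqrt{2} \left(-7 + 3 i \sqrt{2}\right)}{12}$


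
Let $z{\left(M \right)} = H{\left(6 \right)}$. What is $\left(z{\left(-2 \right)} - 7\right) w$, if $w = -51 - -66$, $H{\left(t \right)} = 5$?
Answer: $-30$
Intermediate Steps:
$z{\left(M \right)} = 5$
$w = 15$ ($w = -51 + 66 = 15$)
$\left(z{\left(-2 \right)} - 7\right) w = \left(5 - 7\right) 15 = \left(-2\right) 15 = -30$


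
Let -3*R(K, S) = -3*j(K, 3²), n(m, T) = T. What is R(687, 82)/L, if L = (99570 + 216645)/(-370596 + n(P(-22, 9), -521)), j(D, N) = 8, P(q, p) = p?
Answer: -2968936/316215 ≈ -9.3890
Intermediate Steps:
R(K, S) = 8 (R(K, S) = -(-1)*8 = -⅓*(-24) = 8)
L = -316215/371117 (L = (99570 + 216645)/(-370596 - 521) = 316215/(-371117) = 316215*(-1/371117) = -316215/371117 ≈ -0.85206)
R(687, 82)/L = 8/(-316215/371117) = 8*(-371117/316215) = -2968936/316215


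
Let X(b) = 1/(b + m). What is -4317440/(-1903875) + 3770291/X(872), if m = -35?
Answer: 1201624449837913/380775 ≈ 3.1557e+9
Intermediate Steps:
X(b) = 1/(-35 + b) (X(b) = 1/(b - 35) = 1/(-35 + b))
-4317440/(-1903875) + 3770291/X(872) = -4317440/(-1903875) + 3770291/(1/(-35 + 872)) = -4317440*(-1/1903875) + 3770291/(1/837) = 863488/380775 + 3770291/(1/837) = 863488/380775 + 3770291*837 = 863488/380775 + 3155733567 = 1201624449837913/380775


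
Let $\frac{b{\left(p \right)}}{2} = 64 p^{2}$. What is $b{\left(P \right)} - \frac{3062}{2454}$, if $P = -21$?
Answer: $\frac{69260165}{1227} \approx 56447.0$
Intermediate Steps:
$b{\left(p \right)} = 128 p^{2}$ ($b{\left(p \right)} = 2 \cdot 64 p^{2} = 128 p^{2}$)
$b{\left(P \right)} - \frac{3062}{2454} = 128 \left(-21\right)^{2} - \frac{3062}{2454} = 128 \cdot 441 - 3062 \cdot \frac{1}{2454} = 56448 - \frac{1531}{1227} = \frac{69260165}{1227}$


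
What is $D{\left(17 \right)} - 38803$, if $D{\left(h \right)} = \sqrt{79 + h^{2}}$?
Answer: $-38803 + 4 \sqrt{23} \approx -38784.0$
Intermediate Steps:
$D{\left(17 \right)} - 38803 = \sqrt{79 + 17^{2}} - 38803 = \sqrt{79 + 289} - 38803 = \sqrt{368} - 38803 = 4 \sqrt{23} - 38803 = -38803 + 4 \sqrt{23}$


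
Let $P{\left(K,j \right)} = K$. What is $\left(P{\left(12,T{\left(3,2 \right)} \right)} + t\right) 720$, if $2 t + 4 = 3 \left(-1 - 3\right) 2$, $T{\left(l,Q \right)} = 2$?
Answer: $-1440$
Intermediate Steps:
$t = -14$ ($t = -2 + \frac{3 \left(-1 - 3\right) 2}{2} = -2 + \frac{3 \left(-4\right) 2}{2} = -2 + \frac{\left(-12\right) 2}{2} = -2 + \frac{1}{2} \left(-24\right) = -2 - 12 = -14$)
$\left(P{\left(12,T{\left(3,2 \right)} \right)} + t\right) 720 = \left(12 - 14\right) 720 = \left(-2\right) 720 = -1440$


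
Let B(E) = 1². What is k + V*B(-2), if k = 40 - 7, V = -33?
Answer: 0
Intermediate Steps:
B(E) = 1
k = 33
k + V*B(-2) = 33 - 33*1 = 33 - 33 = 0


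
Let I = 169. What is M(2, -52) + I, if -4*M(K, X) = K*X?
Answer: 195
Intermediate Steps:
M(K, X) = -K*X/4
M(2, -52) + I = -¼*2*(-52) + 169 = 26 + 169 = 195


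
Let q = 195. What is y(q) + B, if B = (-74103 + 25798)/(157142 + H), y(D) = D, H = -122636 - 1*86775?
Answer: 10240760/52269 ≈ 195.92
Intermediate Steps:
H = -209411 (H = -122636 - 86775 = -209411)
B = 48305/52269 (B = (-74103 + 25798)/(157142 - 209411) = -48305/(-52269) = -48305*(-1/52269) = 48305/52269 ≈ 0.92416)
y(q) + B = 195 + 48305/52269 = 10240760/52269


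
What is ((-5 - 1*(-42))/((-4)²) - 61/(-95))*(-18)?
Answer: -40419/760 ≈ -53.183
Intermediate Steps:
((-5 - 1*(-42))/((-4)²) - 61/(-95))*(-18) = ((-5 + 42)/16 - 61*(-1/95))*(-18) = (37*(1/16) + 61/95)*(-18) = (37/16 + 61/95)*(-18) = (4491/1520)*(-18) = -40419/760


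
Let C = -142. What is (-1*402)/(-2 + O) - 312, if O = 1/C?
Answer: -10612/95 ≈ -111.71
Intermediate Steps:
O = -1/142 (O = 1/(-142) = -1/142 ≈ -0.0070423)
(-1*402)/(-2 + O) - 312 = (-1*402)/(-2 - 1/142) - 312 = -402/(-285/142) - 312 = -142/285*(-402) - 312 = 19028/95 - 312 = -10612/95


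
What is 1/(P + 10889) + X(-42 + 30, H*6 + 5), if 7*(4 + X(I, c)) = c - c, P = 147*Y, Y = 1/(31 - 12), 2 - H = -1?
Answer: -828133/207038 ≈ -3.9999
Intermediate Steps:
H = 3 (H = 2 - 1*(-1) = 2 + 1 = 3)
Y = 1/19 ≈ 0.052632
P = 147/19 (P = 147*(1/19) = 147/19 ≈ 7.7368)
X(I, c) = -4 (X(I, c) = -4 + (c - c)/7 = -4 + (⅐)*0 = -4 + 0 = -4)
1/(P + 10889) + X(-42 + 30, H*6 + 5) = 1/(147/19 + 10889) - 4 = 1/(207038/19) - 4 = 19/207038 - 4 = -828133/207038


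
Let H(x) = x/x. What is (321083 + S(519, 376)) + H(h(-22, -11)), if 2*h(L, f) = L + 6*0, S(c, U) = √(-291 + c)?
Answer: 321084 + 2*√57 ≈ 3.2110e+5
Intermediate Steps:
h(L, f) = L/2 (h(L, f) = (L + 6*0)/2 = (L + 0)/2 = L/2)
H(x) = 1
(321083 + S(519, 376)) + H(h(-22, -11)) = (321083 + √(-291 + 519)) + 1 = (321083 + √228) + 1 = (321083 + 2*√57) + 1 = 321084 + 2*√57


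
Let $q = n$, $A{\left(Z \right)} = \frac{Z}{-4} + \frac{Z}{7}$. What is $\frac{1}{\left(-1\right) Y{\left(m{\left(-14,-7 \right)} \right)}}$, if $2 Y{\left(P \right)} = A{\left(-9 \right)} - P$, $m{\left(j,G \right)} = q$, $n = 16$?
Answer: $\frac{56}{421} \approx 0.13302$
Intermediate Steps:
$A{\left(Z \right)} = - \frac{3 Z}{28}$ ($A{\left(Z \right)} = Z \left(- \frac{1}{4}\right) + Z \frac{1}{7} = - \frac{Z}{4} + \frac{Z}{7} = - \frac{3 Z}{28}$)
$q = 16$
$m{\left(j,G \right)} = 16$
$Y{\left(P \right)} = \frac{27}{56} - \frac{P}{2}$ ($Y{\left(P \right)} = \frac{\left(- \frac{3}{28}\right) \left(-9\right) - P}{2} = \frac{\frac{27}{28} - P}{2} = \frac{27}{56} - \frac{P}{2}$)
$\frac{1}{\left(-1\right) Y{\left(m{\left(-14,-7 \right)} \right)}} = \frac{1}{\left(-1\right) \left(\frac{27}{56} - 8\right)} = \frac{1}{\left(-1\right) \left(- \frac{421}{56}\right)} = \frac{1}{\frac{421}{56}} = \frac{56}{421}$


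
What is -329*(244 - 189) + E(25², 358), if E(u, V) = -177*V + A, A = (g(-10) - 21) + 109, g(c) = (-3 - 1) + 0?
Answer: -81377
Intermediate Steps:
g(c) = -4 (g(c) = -4 + 0 = -4)
A = 84 (A = (-4 - 21) + 109 = -25 + 109 = 84)
E(u, V) = 84 - 177*V (E(u, V) = -177*V + 84 = 84 - 177*V)
-329*(244 - 189) + E(25², 358) = -329*(244 - 189) + (84 - 177*358) = -329*55 + (84 - 63366) = -18095 - 63282 = -81377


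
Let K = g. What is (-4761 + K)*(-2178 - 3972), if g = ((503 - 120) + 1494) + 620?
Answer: 13923600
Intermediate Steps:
g = 2497 (g = (383 + 1494) + 620 = 1877 + 620 = 2497)
K = 2497
(-4761 + K)*(-2178 - 3972) = (-4761 + 2497)*(-2178 - 3972) = -2264*(-6150) = 13923600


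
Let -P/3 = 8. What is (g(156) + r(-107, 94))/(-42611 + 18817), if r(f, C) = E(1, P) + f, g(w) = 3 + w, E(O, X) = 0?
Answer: -26/11897 ≈ -0.0021854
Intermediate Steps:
P = -24 (P = -3*8 = -24)
r(f, C) = f (r(f, C) = 0 + f = f)
(g(156) + r(-107, 94))/(-42611 + 18817) = ((3 + 156) - 107)/(-42611 + 18817) = (159 - 107)/(-23794) = 52*(-1/23794) = -26/11897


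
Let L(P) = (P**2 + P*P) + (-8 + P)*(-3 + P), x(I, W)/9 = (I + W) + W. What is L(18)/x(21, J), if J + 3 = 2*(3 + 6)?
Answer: 266/153 ≈ 1.7386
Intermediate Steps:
J = 15 (J = -3 + 2*(3 + 6) = -3 + 2*9 = -3 + 18 = 15)
x(I, W) = 9*I + 18*W (x(I, W) = 9*((I + W) + W) = 9*(I + 2*W) = 9*I + 18*W)
L(P) = 2*P**2 + (-8 + P)*(-3 + P) (L(P) = (P**2 + P**2) + (-8 + P)*(-3 + P) = 2*P**2 + (-8 + P)*(-3 + P))
L(18)/x(21, J) = (24 - 11*18 + 3*18**2)/(9*21 + 18*15) = (24 - 198 + 3*324)/(189 + 270) = (24 - 198 + 972)/459 = 798*(1/459) = 266/153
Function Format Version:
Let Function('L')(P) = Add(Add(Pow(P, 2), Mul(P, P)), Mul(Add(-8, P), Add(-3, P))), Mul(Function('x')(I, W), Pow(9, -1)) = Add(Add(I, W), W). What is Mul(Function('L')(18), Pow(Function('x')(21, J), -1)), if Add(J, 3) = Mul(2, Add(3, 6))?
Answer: Rational(266, 153) ≈ 1.7386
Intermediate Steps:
J = 15 (J = Add(-3, Mul(2, Add(3, 6))) = Add(-3, Mul(2, 9)) = Add(-3, 18) = 15)
Function('x')(I, W) = Add(Mul(9, I), Mul(18, W)) (Function('x')(I, W) = Mul(9, Add(Add(I, W), W)) = Mul(9, Add(I, Mul(2, W))) = Add(Mul(9, I), Mul(18, W)))
Function('L')(P) = Add(Mul(2, Pow(P, 2)), Mul(Add(-8, P), Add(-3, P))) (Function('L')(P) = Add(Add(Pow(P, 2), Pow(P, 2)), Mul(Add(-8, P), Add(-3, P))) = Add(Mul(2, Pow(P, 2)), Mul(Add(-8, P), Add(-3, P))))
Mul(Function('L')(18), Pow(Function('x')(21, J), -1)) = Mul(Add(24, Mul(-11, 18), Mul(3, Pow(18, 2))), Pow(Add(Mul(9, 21), Mul(18, 15)), -1)) = Mul(Add(24, -198, Mul(3, 324)), Pow(Add(189, 270), -1)) = Mul(Add(24, -198, 972), Pow(459, -1)) = Mul(798, Rational(1, 459)) = Rational(266, 153)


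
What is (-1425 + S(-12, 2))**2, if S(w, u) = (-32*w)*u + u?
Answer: 429025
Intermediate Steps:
S(w, u) = u - 32*u*w (S(w, u) = -32*u*w + u = u - 32*u*w)
(-1425 + S(-12, 2))**2 = (-1425 + 2*(1 - 32*(-12)))**2 = (-1425 + 2*(1 + 384))**2 = (-1425 + 2*385)**2 = (-1425 + 770)**2 = (-655)**2 = 429025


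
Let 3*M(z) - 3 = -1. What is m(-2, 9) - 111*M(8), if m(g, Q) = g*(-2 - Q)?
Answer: -52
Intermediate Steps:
M(z) = ⅔ (M(z) = 1 + (⅓)*(-1) = 1 - ⅓ = ⅔)
m(-2, 9) - 111*M(8) = -1*(-2)*(2 + 9) - 111*⅔ = -1*(-2)*11 - 74 = 22 - 74 = -52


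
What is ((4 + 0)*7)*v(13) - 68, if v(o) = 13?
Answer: 296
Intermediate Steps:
((4 + 0)*7)*v(13) - 68 = ((4 + 0)*7)*13 - 68 = (4*7)*13 - 68 = 28*13 - 68 = 364 - 68 = 296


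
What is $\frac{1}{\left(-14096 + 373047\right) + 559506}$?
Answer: $\frac{1}{918457} \approx 1.0888 \cdot 10^{-6}$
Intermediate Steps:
$\frac{1}{\left(-14096 + 373047\right) + 559506} = \frac{1}{358951 + 559506} = \frac{1}{918457}$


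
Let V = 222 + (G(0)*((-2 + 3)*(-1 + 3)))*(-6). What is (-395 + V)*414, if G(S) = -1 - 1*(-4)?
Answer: -86526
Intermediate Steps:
G(S) = 3 (G(S) = -1 + 4 = 3)
V = 186 (V = 222 + (3*((-2 + 3)*(-1 + 3)))*(-6) = 222 + (3*(1*2))*(-6) = 222 + (3*2)*(-6) = 222 + 6*(-6) = 222 - 36 = 186)
(-395 + V)*414 = (-395 + 186)*414 = -209*414 = -86526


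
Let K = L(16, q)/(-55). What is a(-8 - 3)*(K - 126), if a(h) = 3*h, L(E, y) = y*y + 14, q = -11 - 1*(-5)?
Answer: 4188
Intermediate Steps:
q = -6 (q = -11 + 5 = -6)
L(E, y) = 14 + y**2 (L(E, y) = y**2 + 14 = 14 + y**2)
K = -10/11 (K = (14 + (-6)**2)/(-55) = (14 + 36)*(-1/55) = 50*(-1/55) = -10/11 ≈ -0.90909)
a(-8 - 3)*(K - 126) = (3*(-8 - 3))*(-10/11 - 126) = (3*(-11))*(-1396/11) = -33*(-1396/11) = 4188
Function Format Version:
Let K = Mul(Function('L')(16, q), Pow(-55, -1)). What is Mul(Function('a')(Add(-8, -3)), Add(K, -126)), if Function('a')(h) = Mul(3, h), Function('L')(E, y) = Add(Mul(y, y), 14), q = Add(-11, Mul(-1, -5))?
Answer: 4188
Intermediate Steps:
q = -6 (q = Add(-11, 5) = -6)
Function('L')(E, y) = Add(14, Pow(y, 2)) (Function('L')(E, y) = Add(Pow(y, 2), 14) = Add(14, Pow(y, 2)))
K = Rational(-10, 11) (K = Mul(Add(14, Pow(-6, 2)), Pow(-55, -1)) = Mul(Add(14, 36), Rational(-1, 55)) = Mul(50, Rational(-1, 55)) = Rational(-10, 11) ≈ -0.90909)
Mul(Function('a')(Add(-8, -3)), Add(K, -126)) = Mul(Mul(3, Add(-8, -3)), Add(Rational(-10, 11), -126)) = Mul(Mul(3, -11), Rational(-1396, 11)) = Mul(-33, Rational(-1396, 11)) = 4188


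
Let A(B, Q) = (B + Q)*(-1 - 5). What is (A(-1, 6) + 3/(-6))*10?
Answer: -305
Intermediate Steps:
A(B, Q) = -6*B - 6*Q (A(B, Q) = (B + Q)*(-6) = -6*B - 6*Q)
(A(-1, 6) + 3/(-6))*10 = ((-6*(-1) - 6*6) + 3/(-6))*10 = ((6 - 36) + 3*(-⅙))*10 = (-30 - ½)*10 = -61/2*10 = -305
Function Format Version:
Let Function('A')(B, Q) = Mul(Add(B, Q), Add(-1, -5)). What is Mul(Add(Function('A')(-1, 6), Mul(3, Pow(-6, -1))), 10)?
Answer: -305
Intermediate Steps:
Function('A')(B, Q) = Add(Mul(-6, B), Mul(-6, Q)) (Function('A')(B, Q) = Mul(Add(B, Q), -6) = Add(Mul(-6, B), Mul(-6, Q)))
Mul(Add(Function('A')(-1, 6), Mul(3, Pow(-6, -1))), 10) = Mul(Add(Add(Mul(-6, -1), Mul(-6, 6)), Mul(3, Pow(-6, -1))), 10) = Mul(Add(Add(6, -36), Mul(3, Rational(-1, 6))), 10) = Mul(Add(-30, Rational(-1, 2)), 10) = Mul(Rational(-61, 2), 10) = -305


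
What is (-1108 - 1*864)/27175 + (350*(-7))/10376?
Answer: -43520111/140983900 ≈ -0.30869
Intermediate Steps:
(-1108 - 1*864)/27175 + (350*(-7))/10376 = (-1108 - 864)*(1/27175) - 2450*1/10376 = -1972*1/27175 - 1225/5188 = -1972/27175 - 1225/5188 = -43520111/140983900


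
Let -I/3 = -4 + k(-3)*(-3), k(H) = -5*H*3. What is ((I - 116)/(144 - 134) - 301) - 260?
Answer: -5309/10 ≈ -530.90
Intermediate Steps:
k(H) = -15*H
I = 417 (I = -3*(-4 - 15*(-3)*(-3)) = -3*(-4 + 45*(-3)) = -3*(-4 - 135) = -3*(-139) = 417)
((I - 116)/(144 - 134) - 301) - 260 = ((417 - 116)/(144 - 134) - 301) - 260 = (301/10 - 301) - 260 = -2709/10 - 260 = -5309/10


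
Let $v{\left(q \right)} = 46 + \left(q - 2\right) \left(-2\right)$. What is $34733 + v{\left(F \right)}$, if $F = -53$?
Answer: $34889$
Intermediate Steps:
$v{\left(q \right)} = 50 - 2 q$ ($v{\left(q \right)} = 46 + \left(-2 + q\right) \left(-2\right) = 46 - \left(-4 + 2 q\right) = 50 - 2 q$)
$34733 + v{\left(F \right)} = 34733 + \left(50 - -106\right) = 34733 + \left(50 + 106\right) = 34733 + 156 = 34889$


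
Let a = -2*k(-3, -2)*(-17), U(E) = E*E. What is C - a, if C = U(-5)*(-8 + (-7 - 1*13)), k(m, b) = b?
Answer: -632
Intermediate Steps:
U(E) = E²
a = -68 (a = -2*(-2)*(-17) = 4*(-17) = -68)
C = -700 (C = (-5)²*(-8 + (-7 - 1*13)) = 25*(-8 + (-7 - 13)) = 25*(-8 - 20) = 25*(-28) = -700)
C - a = -700 - 1*(-68) = -700 + 68 = -632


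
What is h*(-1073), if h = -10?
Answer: 10730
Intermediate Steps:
h*(-1073) = -10*(-1073) = 10730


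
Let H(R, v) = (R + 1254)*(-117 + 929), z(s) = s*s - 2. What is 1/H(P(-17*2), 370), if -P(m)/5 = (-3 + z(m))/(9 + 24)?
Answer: 33/28929124 ≈ 1.1407e-6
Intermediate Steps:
z(s) = -2 + s² (z(s) = s² - 2 = -2 + s²)
P(m) = 25/33 - 5*m²/33 (P(m) = -5*(-3 + (-2 + m²))/(9 + 24) = -5*(-5 + m²)/33 = -5*(-5/33 + m²/33) = 25/33 - 5*m²/33)
H(R, v) = 1018248 + 812*R (H(R, v) = (1254 + R)*812 = 1018248 + 812*R)
1/H(P(-17*2), 370) = 1/(1018248 + 812*(25/33 - 5*(-17*2)²/33)) = 1/(1018248 + 812*(25/33 - 5/33*(-34)²)) = 1/(1018248 + 812*(25/33 - 5/33*1156)) = 1/(1018248 + 812*(25/33 - 5780/33)) = 1/(1018248 + 812*(-5755/33)) = 1/(1018248 - 4673060/33) = 1/(28929124/33) = 33/28929124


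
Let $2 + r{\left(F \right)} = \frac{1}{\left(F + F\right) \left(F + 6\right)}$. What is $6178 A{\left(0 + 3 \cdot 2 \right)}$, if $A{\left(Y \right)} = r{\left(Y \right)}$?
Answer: $- \frac{886543}{72} \approx -12313.0$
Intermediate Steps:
$r{\left(F \right)} = -2 + \frac{1}{2 F \left(6 + F\right)}$ ($r{\left(F \right)} = -2 + \frac{1}{\left(F + F\right) \left(F + 6\right)} = -2 + \frac{1}{2 F \left(6 + F\right)}$)
$A{\left(Y \right)} = \frac{1 - 24 Y - 4 Y^{2}}{2 Y \left(6 + Y\right)}$
$6178 A{\left(0 + 3 \cdot 2 \right)} = 6178 \frac{1 - 24 \left(0 + 3 \cdot 2\right) - 4 \left(0 + 3 \cdot 2\right)^{2}}{2 \left(0 + 3 \cdot 2\right) \left(6 + \left(0 + 3 \cdot 2\right)\right)} = 6178 \frac{1 - 24 \left(0 + 6\right) - 4 \left(0 + 6\right)^{2}}{2 \left(0 + 6\right) \left(6 + \left(0 + 6\right)\right)} = 6178 \frac{1 - 144 - 4 \cdot 6^{2}}{2 \cdot 6 \left(6 + 6\right)} = 6178 \cdot \frac{1}{2} \cdot \frac{1}{6} \cdot \frac{1}{12} \left(1 - 144 - 144\right) = 6178 \cdot \frac{1}{2} \cdot \frac{1}{6} \cdot \frac{1}{12} \left(-287\right) = 6178 \left(- \frac{287}{144}\right) = - \frac{886543}{72}$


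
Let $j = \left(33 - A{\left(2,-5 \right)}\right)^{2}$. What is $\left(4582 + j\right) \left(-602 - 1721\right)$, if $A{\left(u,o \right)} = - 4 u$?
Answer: $-14548949$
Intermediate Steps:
$j = 1681$ ($j = \left(33 - \left(-4\right) 2\right)^{2} = \left(33 - -8\right)^{2} = \left(33 + 8\right)^{2} = 41^{2} = 1681$)
$\left(4582 + j\right) \left(-602 - 1721\right) = \left(4582 + 1681\right) \left(-602 - 1721\right) = 6263 \left(-2323\right) = -14548949$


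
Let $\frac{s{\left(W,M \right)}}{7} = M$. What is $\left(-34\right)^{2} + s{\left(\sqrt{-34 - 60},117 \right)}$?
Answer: $1975$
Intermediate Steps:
$s{\left(W,M \right)} = 7 M$
$\left(-34\right)^{2} + s{\left(\sqrt{-34 - 60},117 \right)} = \left(-34\right)^{2} + 7 \cdot 117 = 1156 + 819 = 1975$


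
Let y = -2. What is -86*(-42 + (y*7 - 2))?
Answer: 4988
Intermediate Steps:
-86*(-42 + (y*7 - 2)) = -86*(-42 + (-2*7 - 2)) = -86*(-42 + (-14 - 2)) = -86*(-42 - 16) = -86*(-58) = 4988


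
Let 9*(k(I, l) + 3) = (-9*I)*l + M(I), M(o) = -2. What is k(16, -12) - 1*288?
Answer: -893/9 ≈ -99.222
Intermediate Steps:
k(I, l) = -29/9 - I*l (k(I, l) = -3 + ((-9*I)*l - 2)/9 = -3 + (-9*I*l - 2)/9 = -3 + (-2 - 9*I*l)/9 = -3 + (-2/9 - I*l) = -29/9 - I*l)
k(16, -12) - 1*288 = (-29/9 - 1*16*(-12)) - 1*288 = (-29/9 + 192) - 288 = 1699/9 - 288 = -893/9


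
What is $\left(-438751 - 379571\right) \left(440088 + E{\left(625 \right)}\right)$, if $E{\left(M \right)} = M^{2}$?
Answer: $-679790723586$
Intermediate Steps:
$\left(-438751 - 379571\right) \left(440088 + E{\left(625 \right)}\right) = \left(-438751 - 379571\right) \left(440088 + 625^{2}\right) = - 818322 \left(440088 + 390625\right) = \left(-818322\right) 830713 = -679790723586$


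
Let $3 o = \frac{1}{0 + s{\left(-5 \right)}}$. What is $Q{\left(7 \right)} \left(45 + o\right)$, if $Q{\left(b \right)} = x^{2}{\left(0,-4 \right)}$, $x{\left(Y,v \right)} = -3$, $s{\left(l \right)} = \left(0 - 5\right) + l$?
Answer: $\frac{4047}{10} \approx 404.7$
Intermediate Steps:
$s{\left(l \right)} = -5 + l$
$Q{\left(b \right)} = 9$ ($Q{\left(b \right)} = \left(-3\right)^{2} = 9$)
$o = - \frac{1}{30}$ ($o = \frac{1}{3 \left(0 - 10\right)} = \frac{1}{3 \left(-10\right)} = \frac{1}{3} \left(- \frac{1}{10}\right) = - \frac{1}{30} \approx -0.033333$)
$Q{\left(7 \right)} \left(45 + o\right) = 9 \left(45 - \frac{1}{30}\right) = 9 \cdot \frac{1349}{30} = \frac{4047}{10}$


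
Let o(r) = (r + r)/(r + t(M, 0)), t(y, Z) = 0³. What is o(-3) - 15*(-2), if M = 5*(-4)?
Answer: 32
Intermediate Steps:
M = -20
t(y, Z) = 0
o(r) = 2 (o(r) = (r + r)/(r + 0) = (2*r)/r = 2)
o(-3) - 15*(-2) = 2 - 15*(-2) = 2 + 30 = 32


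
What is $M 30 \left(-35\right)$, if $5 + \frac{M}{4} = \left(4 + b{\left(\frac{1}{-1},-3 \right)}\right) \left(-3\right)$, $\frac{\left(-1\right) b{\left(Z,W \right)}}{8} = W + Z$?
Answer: $474600$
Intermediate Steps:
$b{\left(Z,W \right)} = - 8 W - 8 Z$ ($b{\left(Z,W \right)} = - 8 \left(W + Z\right) = - 8 W - 8 Z$)
$M = -452$ ($M = -20 + 4 \left(4 - \left(-24 + \frac{8}{-1}\right)\right) \left(-3\right) = -20 + 4 \left(4 + \left(24 - -8\right)\right) \left(-3\right) = -20 + 4 \left(4 + \left(24 + 8\right)\right) \left(-3\right) = -20 + 4 \left(4 + 32\right) \left(-3\right) = -20 + 4 \cdot 36 \left(-3\right) = -20 + 4 \left(-108\right) = -20 - 432 = -452$)
$M 30 \left(-35\right) = \left(-452\right) 30 \left(-35\right) = \left(-13560\right) \left(-35\right) = 474600$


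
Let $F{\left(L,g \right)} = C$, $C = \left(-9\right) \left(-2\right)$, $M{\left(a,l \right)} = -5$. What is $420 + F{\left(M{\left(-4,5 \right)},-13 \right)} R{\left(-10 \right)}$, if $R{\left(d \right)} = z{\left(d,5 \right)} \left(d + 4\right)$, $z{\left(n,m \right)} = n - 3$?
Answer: $1824$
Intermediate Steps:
$z{\left(n,m \right)} = -3 + n$
$C = 18$
$F{\left(L,g \right)} = 18$
$R{\left(d \right)} = \left(-3 + d\right) \left(4 + d\right)$ ($R{\left(d \right)} = \left(-3 + d\right) \left(d + 4\right) = \left(-3 + d\right) \left(4 + d\right)$)
$420 + F{\left(M{\left(-4,5 \right)},-13 \right)} R{\left(-10 \right)} = 420 + 18 \left(-3 - 10\right) \left(4 - 10\right) = 420 + 18 \left(\left(-13\right) \left(-6\right)\right) = 420 + 18 \cdot 78 = 420 + 1404 = 1824$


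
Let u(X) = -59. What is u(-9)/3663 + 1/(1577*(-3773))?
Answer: -31914082/1981356993 ≈ -0.016107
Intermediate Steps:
u(-9)/3663 + 1/(1577*(-3773)) = -59/3663 + 1/(1577*(-3773)) = -59*1/3663 + (1/1577)*(-1/3773) = -59/3663 - 1/5950021 = -31914082/1981356993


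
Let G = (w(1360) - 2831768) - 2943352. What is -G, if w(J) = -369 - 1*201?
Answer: 5775690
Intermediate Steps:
w(J) = -570 (w(J) = -369 - 201 = -570)
G = -5775690 (G = (-570 - 2831768) - 2943352 = -2832338 - 2943352 = -5775690)
-G = -1*(-5775690) = 5775690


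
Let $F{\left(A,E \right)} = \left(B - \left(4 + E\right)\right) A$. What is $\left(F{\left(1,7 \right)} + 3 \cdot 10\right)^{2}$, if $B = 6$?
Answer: $625$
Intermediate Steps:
$F{\left(A,E \right)} = A \left(2 - E\right)$ ($F{\left(A,E \right)} = \left(6 - \left(4 + E\right)\right) A = \left(2 - E\right) A = A \left(2 - E\right)$)
$\left(F{\left(1,7 \right)} + 3 \cdot 10\right)^{2} = \left(1 \left(2 - 7\right) + 3 \cdot 10\right)^{2} = \left(1 \left(2 - 7\right) + 30\right)^{2} = \left(1 \left(-5\right) + 30\right)^{2} = \left(-5 + 30\right)^{2} = 25^{2} = 625$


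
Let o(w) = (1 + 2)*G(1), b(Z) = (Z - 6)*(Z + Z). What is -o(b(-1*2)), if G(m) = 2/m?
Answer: -6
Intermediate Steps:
b(Z) = 2*Z*(-6 + Z) (b(Z) = (-6 + Z)*(2*Z) = 2*Z*(-6 + Z))
o(w) = 6 (o(w) = (1 + 2)*(2/1) = 3*(2*1) = 3*2 = 6)
-o(b(-1*2)) = -1*6 = -6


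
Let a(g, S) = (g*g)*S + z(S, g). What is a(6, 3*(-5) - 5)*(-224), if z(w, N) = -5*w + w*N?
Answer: 165760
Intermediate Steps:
z(w, N) = -5*w + N*w
a(g, S) = S*g² + S*(-5 + g) (a(g, S) = (g*g)*S + S*(-5 + g) = g²*S + S*(-5 + g) = S*g² + S*(-5 + g))
a(6, 3*(-5) - 5)*(-224) = ((3*(-5) - 5)*(-5 + 6 + 6²))*(-224) = ((-15 - 5)*(-5 + 6 + 36))*(-224) = -20*37*(-224) = -740*(-224) = 165760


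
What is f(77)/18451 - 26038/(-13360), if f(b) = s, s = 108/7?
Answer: 1682216423/862768760 ≈ 1.9498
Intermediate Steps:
s = 108/7 (s = 108*(⅐) = 108/7 ≈ 15.429)
f(b) = 108/7
f(77)/18451 - 26038/(-13360) = (108/7)/18451 - 26038/(-13360) = (108/7)*(1/18451) - 26038*(-1/13360) = 108/129157 + 13019/6680 = 1682216423/862768760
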